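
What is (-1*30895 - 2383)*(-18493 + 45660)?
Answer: -904063426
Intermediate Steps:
(-1*30895 - 2383)*(-18493 + 45660) = (-30895 - 2383)*27167 = -33278*27167 = -904063426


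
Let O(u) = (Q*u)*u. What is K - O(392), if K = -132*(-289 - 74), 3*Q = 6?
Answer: -259412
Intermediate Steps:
Q = 2 (Q = (⅓)*6 = 2)
K = 47916 (K = -132*(-363) = 47916)
O(u) = 2*u² (O(u) = (2*u)*u = 2*u²)
K - O(392) = 47916 - 2*392² = 47916 - 2*153664 = 47916 - 1*307328 = 47916 - 307328 = -259412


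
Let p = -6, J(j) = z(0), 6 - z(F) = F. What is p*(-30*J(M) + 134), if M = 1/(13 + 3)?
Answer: 276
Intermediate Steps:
M = 1/16 ≈ 0.062500
z(F) = 6 - F
J(j) = 6 (J(j) = 6 - 1*0 = 6 + 0 = 6)
p*(-30*J(M) + 134) = -6*(-30*6 + 134) = -6*(-180 + 134) = -6*(-46) = 276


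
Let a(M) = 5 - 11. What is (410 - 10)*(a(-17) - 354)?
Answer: -144000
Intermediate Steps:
a(M) = -6
(410 - 10)*(a(-17) - 354) = (410 - 10)*(-6 - 354) = 400*(-360) = -144000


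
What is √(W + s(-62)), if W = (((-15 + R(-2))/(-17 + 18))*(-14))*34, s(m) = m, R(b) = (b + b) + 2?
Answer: √8030 ≈ 89.610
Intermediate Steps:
R(b) = 2 + 2*b (R(b) = 2*b + 2 = 2 + 2*b)
W = 8092 (W = (((-15 + (2 + 2*(-2)))/(-17 + 18))*(-14))*34 = (((-15 + (2 - 4))/1)*(-14))*34 = (((-15 - 2)*1)*(-14))*34 = (-17*1*(-14))*34 = -17*(-14)*34 = 238*34 = 8092)
√(W + s(-62)) = √(8092 - 62) = √8030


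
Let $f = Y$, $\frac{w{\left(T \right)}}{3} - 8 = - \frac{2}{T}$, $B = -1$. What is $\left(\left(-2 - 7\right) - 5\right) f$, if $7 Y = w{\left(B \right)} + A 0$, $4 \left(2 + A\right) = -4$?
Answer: $-60$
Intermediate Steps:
$A = -3$ ($A = -2 + \frac{1}{4} \left(-4\right) = -2 - 1 = -3$)
$w{\left(T \right)} = 24 - \frac{6}{T}$ ($w{\left(T \right)} = 24 + 3 \left(- \frac{2}{T}\right) = 24 - \frac{6}{T}$)
$Y = \frac{30}{7}$ ($Y = \frac{\left(24 - \frac{6}{-1}\right) - 0}{7} = \frac{\left(24 - -6\right) + 0}{7} = \frac{\left(24 + 6\right) + 0}{7} = \frac{30 + 0}{7} = \frac{1}{7} \cdot 30 = \frac{30}{7} \approx 4.2857$)
$f = \frac{30}{7} \approx 4.2857$
$\left(\left(-2 - 7\right) - 5\right) f = \left(\left(-2 - 7\right) - 5\right) \frac{30}{7} = \left(-9 - 5\right) \frac{30}{7} = \left(-14\right) \frac{30}{7} = -60$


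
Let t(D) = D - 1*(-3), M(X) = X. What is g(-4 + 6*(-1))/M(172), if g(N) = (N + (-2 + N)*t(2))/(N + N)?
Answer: 7/344 ≈ 0.020349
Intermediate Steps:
t(D) = 3 + D (t(D) = D + 3 = 3 + D)
g(N) = (-10 + 6*N)/(2*N) (g(N) = (N + (-2 + N)*(3 + 2))/(N + N) = (N + (-2 + N)*5)/((2*N)) = (N + (-10 + 5*N))*(1/(2*N)) = (-10 + 6*N)*(1/(2*N)) = (-10 + 6*N)/(2*N))
g(-4 + 6*(-1))/M(172) = (3 - 5/(-4 + 6*(-1)))/172 = (3 - 5/(-4 - 6))*(1/172) = (3 - 5/(-10))*(1/172) = (3 - 5*(-⅒))*(1/172) = (3 + ½)*(1/172) = (7/2)*(1/172) = 7/344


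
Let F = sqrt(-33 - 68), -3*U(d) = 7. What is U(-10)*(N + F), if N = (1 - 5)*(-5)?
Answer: -140/3 - 7*I*sqrt(101)/3 ≈ -46.667 - 23.45*I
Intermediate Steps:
N = 20 (N = -4*(-5) = 20)
U(d) = -7/3 (U(d) = -1/3*7 = -7/3)
F = I*sqrt(101) (F = sqrt(-101) = I*sqrt(101) ≈ 10.05*I)
U(-10)*(N + F) = -7*(20 + I*sqrt(101))/3 = -140/3 - 7*I*sqrt(101)/3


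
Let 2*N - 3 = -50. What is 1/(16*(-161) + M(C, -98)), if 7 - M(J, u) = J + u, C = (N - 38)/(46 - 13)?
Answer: -22/54321 ≈ -0.00040500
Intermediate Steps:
N = -47/2 (N = 3/2 + (½)*(-50) = 3/2 - 25 = -47/2 ≈ -23.500)
C = -41/22 (C = (-47/2 - 38)/(46 - 13) = -123/2/33 = -123/2*1/33 = -41/22 ≈ -1.8636)
M(J, u) = 7 - J - u (M(J, u) = 7 - (J + u) = 7 + (-J - u) = 7 - J - u)
1/(16*(-161) + M(C, -98)) = 1/(16*(-161) + (7 - 1*(-41/22) - 1*(-98))) = 1/(-2576 + (7 + 41/22 + 98)) = 1/(-2576 + 2351/22) = 1/(-54321/22) = -22/54321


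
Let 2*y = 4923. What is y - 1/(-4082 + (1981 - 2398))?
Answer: 22148579/8998 ≈ 2461.5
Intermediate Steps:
y = 4923/2 (y = (½)*4923 = 4923/2 ≈ 2461.5)
y - 1/(-4082 + (1981 - 2398)) = 4923/2 - 1/(-4082 + (1981 - 2398)) = 4923/2 - 1/(-4082 - 417) = 4923/2 - 1/(-4499) = 4923/2 - 1*(-1/4499) = 4923/2 + 1/4499 = 22148579/8998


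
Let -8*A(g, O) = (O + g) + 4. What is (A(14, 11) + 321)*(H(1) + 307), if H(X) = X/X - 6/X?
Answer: 383389/4 ≈ 95847.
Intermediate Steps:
A(g, O) = -1/2 - O/8 - g/8 (A(g, O) = -((O + g) + 4)/8 = -(4 + O + g)/8 = -1/2 - O/8 - g/8)
H(X) = 1 - 6/X
(A(14, 11) + 321)*(H(1) + 307) = ((-1/2 - 1/8*11 - 1/8*14) + 321)*((-6 + 1)/1 + 307) = ((-1/2 - 11/8 - 7/4) + 321)*(1*(-5) + 307) = (-29/8 + 321)*(-5 + 307) = (2539/8)*302 = 383389/4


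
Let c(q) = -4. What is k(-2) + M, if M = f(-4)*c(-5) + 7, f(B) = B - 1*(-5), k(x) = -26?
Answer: -23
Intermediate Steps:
f(B) = 5 + B (f(B) = B + 5 = 5 + B)
M = 3 (M = (5 - 4)*(-4) + 7 = 1*(-4) + 7 = -4 + 7 = 3)
k(-2) + M = -26 + 3 = -23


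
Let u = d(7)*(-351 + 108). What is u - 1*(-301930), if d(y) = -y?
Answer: 303631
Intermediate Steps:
u = 1701 (u = (-1*7)*(-351 + 108) = -7*(-243) = 1701)
u - 1*(-301930) = 1701 - 1*(-301930) = 1701 + 301930 = 303631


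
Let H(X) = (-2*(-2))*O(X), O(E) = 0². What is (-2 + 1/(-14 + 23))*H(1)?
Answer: 0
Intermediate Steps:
O(E) = 0
H(X) = 0 (H(X) = -2*(-2)*0 = 4*0 = 0)
(-2 + 1/(-14 + 23))*H(1) = (-2 + 1/(-14 + 23))*0 = (-2 + 1/9)*0 = (-2 + ⅑)*0 = -17/9*0 = 0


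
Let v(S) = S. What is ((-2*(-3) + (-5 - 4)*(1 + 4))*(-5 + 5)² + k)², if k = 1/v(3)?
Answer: ⅑ ≈ 0.11111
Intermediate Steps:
k = ⅓ (k = 1/3 = ⅓ ≈ 0.33333)
((-2*(-3) + (-5 - 4)*(1 + 4))*(-5 + 5)² + k)² = ((-2*(-3) + (-5 - 4)*(1 + 4))*(-5 + 5)² + ⅓)² = ((6 - 9*5)*0² + ⅓)² = ((6 - 45)*0 + ⅓)² = (-39*0 + ⅓)² = (0 + ⅓)² = (⅓)² = ⅑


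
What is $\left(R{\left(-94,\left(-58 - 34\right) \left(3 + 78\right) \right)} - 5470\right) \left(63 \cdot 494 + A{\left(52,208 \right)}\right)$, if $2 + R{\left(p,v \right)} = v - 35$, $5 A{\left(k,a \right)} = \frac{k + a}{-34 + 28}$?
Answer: $- \frac{1209593060}{3} \approx -4.032 \cdot 10^{8}$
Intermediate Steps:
$A{\left(k,a \right)} = - \frac{a}{30} - \frac{k}{30}$ ($A{\left(k,a \right)} = \frac{\left(k + a\right) \frac{1}{-34 + 28}}{5} = \frac{\left(a + k\right) \frac{1}{-6}}{5} = \frac{\left(a + k\right) \left(- \frac{1}{6}\right)}{5} = \frac{- \frac{a}{6} - \frac{k}{6}}{5} = - \frac{a}{30} - \frac{k}{30}$)
$R{\left(p,v \right)} = -37 + v$ ($R{\left(p,v \right)} = -2 + \left(v - 35\right) = -2 + \left(-35 + v\right) = -37 + v$)
$\left(R{\left(-94,\left(-58 - 34\right) \left(3 + 78\right) \right)} - 5470\right) \left(63 \cdot 494 + A{\left(52,208 \right)}\right) = \left(\left(-37 + \left(-58 - 34\right) \left(3 + 78\right)\right) - 5470\right) \left(63 \cdot 494 - \frac{26}{3}\right) = \left(\left(-37 - 7452\right) - 5470\right) \left(31122 - \frac{26}{3}\right) = \left(-7489 - 5470\right) \frac{93340}{3} = \left(-12959\right) \frac{93340}{3} = - \frac{1209593060}{3}$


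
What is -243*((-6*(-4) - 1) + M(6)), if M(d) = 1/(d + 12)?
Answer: -11205/2 ≈ -5602.5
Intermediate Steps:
M(d) = 1/(12 + d)
-243*((-6*(-4) - 1) + M(6)) = -243*((-6*(-4) - 1) + 1/(12 + 6)) = -243*((24 - 1) + 1/18) = -243*(23 + 1/18) = -243*415/18 = -11205/2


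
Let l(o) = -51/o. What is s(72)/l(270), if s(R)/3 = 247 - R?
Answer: -47250/17 ≈ -2779.4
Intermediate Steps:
s(R) = 741 - 3*R (s(R) = 3*(247 - R) = 741 - 3*R)
s(72)/l(270) = (741 - 3*72)/((-51/270)) = (741 - 216)/((-51*1/270)) = 525/(-17/90) = 525*(-90/17) = -47250/17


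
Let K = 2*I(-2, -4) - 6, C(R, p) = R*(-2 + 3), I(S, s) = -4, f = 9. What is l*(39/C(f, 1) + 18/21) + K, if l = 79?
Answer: 8317/21 ≈ 396.05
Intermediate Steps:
C(R, p) = R (C(R, p) = R*1 = R)
K = -14 (K = 2*(-4) - 6 = -8 - 6 = -14)
l*(39/C(f, 1) + 18/21) + K = 79*(39/9 + 18/21) - 14 = 79*(39*(⅑) + 18*(1/21)) - 14 = 79*(13/3 + 6/7) - 14 = 79*(109/21) - 14 = 8611/21 - 14 = 8317/21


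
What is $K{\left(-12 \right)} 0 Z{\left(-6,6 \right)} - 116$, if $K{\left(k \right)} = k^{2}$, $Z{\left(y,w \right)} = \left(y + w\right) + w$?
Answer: $-116$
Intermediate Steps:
$Z{\left(y,w \right)} = y + 2 w$ ($Z{\left(y,w \right)} = \left(w + y\right) + w = y + 2 w$)
$K{\left(-12 \right)} 0 Z{\left(-6,6 \right)} - 116 = \left(-12\right)^{2} \cdot 0 \left(-6 + 2 \cdot 6\right) - 116 = 144 \cdot 0 \left(-6 + 12\right) - 116 = 144 \cdot 0 \cdot 6 - 116 = 144 \cdot 0 - 116 = 0 - 116 = -116$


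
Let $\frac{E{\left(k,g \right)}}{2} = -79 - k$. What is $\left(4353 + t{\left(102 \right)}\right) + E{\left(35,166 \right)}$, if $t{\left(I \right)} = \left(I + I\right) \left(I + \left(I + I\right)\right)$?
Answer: $66549$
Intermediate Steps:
$t{\left(I \right)} = 6 I^{2}$ ($t{\left(I \right)} = 2 I \left(I + 2 I\right) = 2 I 3 I = 6 I^{2}$)
$E{\left(k,g \right)} = -158 - 2 k$ ($E{\left(k,g \right)} = 2 \left(-79 - k\right) = -158 - 2 k$)
$\left(4353 + t{\left(102 \right)}\right) + E{\left(35,166 \right)} = \left(4353 + 6 \cdot 102^{2}\right) - 228 = \left(4353 + 6 \cdot 10404\right) - 228 = \left(4353 + 62424\right) - 228 = 66777 - 228 = 66549$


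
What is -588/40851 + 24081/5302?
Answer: 326871785/72197334 ≈ 4.5275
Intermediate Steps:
-588/40851 + 24081/5302 = -588*1/40851 + 24081*(1/5302) = -196/13617 + 24081/5302 = 326871785/72197334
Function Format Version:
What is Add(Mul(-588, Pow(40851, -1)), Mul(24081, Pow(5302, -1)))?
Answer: Rational(326871785, 72197334) ≈ 4.5275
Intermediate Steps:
Add(Mul(-588, Pow(40851, -1)), Mul(24081, Pow(5302, -1))) = Add(Mul(-588, Rational(1, 40851)), Mul(24081, Rational(1, 5302))) = Add(Rational(-196, 13617), Rational(24081, 5302)) = Rational(326871785, 72197334)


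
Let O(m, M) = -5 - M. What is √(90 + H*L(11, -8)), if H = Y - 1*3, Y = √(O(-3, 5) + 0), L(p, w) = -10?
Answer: √(120 - 10*I*√10) ≈ 11.048 - 1.4312*I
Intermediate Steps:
Y = I*√10 (Y = √((-5 - 1*5) + 0) = √((-5 - 5) + 0) = √(-10 + 0) = √(-10) = I*√10 ≈ 3.1623*I)
H = -3 + I*√10 (H = I*√10 - 1*3 = I*√10 - 3 = -3 + I*√10 ≈ -3.0 + 3.1623*I)
√(90 + H*L(11, -8)) = √(90 + (-3 + I*√10)*(-10)) = √(90 + (30 - 10*I*√10)) = √(120 - 10*I*√10)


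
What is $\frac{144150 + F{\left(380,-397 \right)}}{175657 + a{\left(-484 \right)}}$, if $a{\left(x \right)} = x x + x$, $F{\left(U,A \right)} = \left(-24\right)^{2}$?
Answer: $\frac{144726}{409429} \approx 0.35348$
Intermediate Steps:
$F{\left(U,A \right)} = 576$
$a{\left(x \right)} = x + x^{2}$ ($a{\left(x \right)} = x^{2} + x = x + x^{2}$)
$\frac{144150 + F{\left(380,-397 \right)}}{175657 + a{\left(-484 \right)}} = \frac{144150 + 576}{175657 - 484 \left(1 - 484\right)} = \frac{144726}{175657 - -233772} = \frac{144726}{175657 + 233772} = \frac{144726}{409429}$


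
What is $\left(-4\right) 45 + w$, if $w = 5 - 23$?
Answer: $-198$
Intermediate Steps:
$w = -18$
$\left(-4\right) 45 + w = \left(-4\right) 45 - 18 = -180 - 18 = -198$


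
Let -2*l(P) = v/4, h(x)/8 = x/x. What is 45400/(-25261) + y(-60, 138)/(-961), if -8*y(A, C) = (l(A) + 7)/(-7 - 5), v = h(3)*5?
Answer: -2094236461/1165239408 ≈ -1.7973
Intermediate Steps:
h(x) = 8 (h(x) = 8*(x/x) = 8*1 = 8)
v = 40 (v = 8*5 = 40)
l(P) = -5 (l(P) = -20/4 = -1/2*10 = -5)
y(A, C) = 1/48 (y(A, C) = -(-5 + 7)/(8*(-7 - 5)) = -1/(4*(-12)) = -(-1)/(4*12) = -1/8*(-1/6) = 1/48)
45400/(-25261) + y(-60, 138)/(-961) = 45400/(-25261) + (1/48)/(-961) = 45400*(-1/25261) + (1/48)*(-1/961) = -45400/25261 - 1/46128 = -2094236461/1165239408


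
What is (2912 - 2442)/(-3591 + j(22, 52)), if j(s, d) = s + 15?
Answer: -235/1777 ≈ -0.13225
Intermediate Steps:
j(s, d) = 15 + s
(2912 - 2442)/(-3591 + j(22, 52)) = (2912 - 2442)/(-3591 + (15 + 22)) = 470/(-3591 + 37) = 470/(-3554) = 470*(-1/3554) = -235/1777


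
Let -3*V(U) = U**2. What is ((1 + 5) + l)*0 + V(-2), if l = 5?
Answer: -4/3 ≈ -1.3333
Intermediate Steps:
V(U) = -U**2/3
((1 + 5) + l)*0 + V(-2) = ((1 + 5) + 5)*0 - 1/3*(-2)**2 = (6 + 5)*0 - 1/3*4 = 11*0 - 4/3 = 0 - 4/3 = -4/3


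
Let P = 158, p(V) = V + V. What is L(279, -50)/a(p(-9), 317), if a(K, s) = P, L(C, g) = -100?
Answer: -50/79 ≈ -0.63291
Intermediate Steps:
p(V) = 2*V
a(K, s) = 158
L(279, -50)/a(p(-9), 317) = -100/158 = -100*1/158 = -50/79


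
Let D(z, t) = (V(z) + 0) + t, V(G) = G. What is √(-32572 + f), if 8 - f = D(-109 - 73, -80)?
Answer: I*√32302 ≈ 179.73*I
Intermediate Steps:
D(z, t) = t + z (D(z, t) = (z + 0) + t = z + t = t + z)
f = 270 (f = 8 - (-80 + (-109 - 73)) = 8 - (-80 - 182) = 8 - 1*(-262) = 8 + 262 = 270)
√(-32572 + f) = √(-32572 + 270) = √(-32302) = I*√32302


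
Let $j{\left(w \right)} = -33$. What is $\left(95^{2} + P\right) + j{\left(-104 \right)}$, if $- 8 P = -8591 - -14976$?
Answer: $\frac{65551}{8} \approx 8193.9$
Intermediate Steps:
$P = - \frac{6385}{8}$ ($P = - \frac{-8591 - -14976}{8} = - \frac{-8591 + 14976}{8} = \left(- \frac{1}{8}\right) 6385 = - \frac{6385}{8} \approx -798.13$)
$\left(95^{2} + P\right) + j{\left(-104 \right)} = \left(95^{2} - \frac{6385}{8}\right) - 33 = \left(9025 - \frac{6385}{8}\right) - 33 = \frac{65815}{8} - 33 = \frac{65551}{8}$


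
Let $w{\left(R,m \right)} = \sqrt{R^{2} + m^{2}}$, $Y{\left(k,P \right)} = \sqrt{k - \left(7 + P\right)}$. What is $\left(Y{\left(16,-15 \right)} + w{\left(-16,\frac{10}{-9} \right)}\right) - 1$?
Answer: $-1 + 2 \sqrt{6} + \frac{2 \sqrt{5209}}{9} \approx 19.938$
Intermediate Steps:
$Y{\left(k,P \right)} = \sqrt{-7 + k - P}$
$\left(Y{\left(16,-15 \right)} + w{\left(-16,\frac{10}{-9} \right)}\right) - 1 = \left(\sqrt{-7 + 16 - -15} + \sqrt{\left(-16\right)^{2} + \left(\frac{10}{-9}\right)^{2}}\right) - 1 = \left(\sqrt{-7 + 16 + 15} + \sqrt{256 + \left(10 \left(- \frac{1}{9}\right)\right)^{2}}\right) - 1 = \left(\sqrt{24} + \sqrt{256 + \left(- \frac{10}{9}\right)^{2}}\right) - 1 = \left(2 \sqrt{6} + \sqrt{256 + \frac{100}{81}}\right) - 1 = \left(2 \sqrt{6} + \sqrt{\frac{20836}{81}}\right) - 1 = \left(2 \sqrt{6} + \frac{2 \sqrt{5209}}{9}\right) - 1 = -1 + 2 \sqrt{6} + \frac{2 \sqrt{5209}}{9}$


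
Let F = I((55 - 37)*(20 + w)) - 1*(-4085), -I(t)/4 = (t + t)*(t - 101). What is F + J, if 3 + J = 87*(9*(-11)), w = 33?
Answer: -6514627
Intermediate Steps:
I(t) = -8*t*(-101 + t) (I(t) = -4*(t + t)*(t - 101) = -4*2*t*(-101 + t) = -8*t*(-101 + t))
J = -8616 (J = -3 + 87*(9*(-11)) = -3 + 87*(-99) = -3 - 8613 = -8616)
F = -6506011 (F = 8*((55 - 37)*(20 + 33))*(101 - (55 - 37)*(20 + 33)) - 1*(-4085) = 8*(18*53)*(101 - 18*53) + 4085 = 8*954*(101 - 1*954) + 4085 = 8*954*(101 - 954) + 4085 = 8*954*(-853) + 4085 = -6510096 + 4085 = -6506011)
F + J = -6506011 - 8616 = -6514627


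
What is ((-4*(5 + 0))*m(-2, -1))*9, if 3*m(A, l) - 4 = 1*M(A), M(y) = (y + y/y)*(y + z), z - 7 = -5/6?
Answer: 10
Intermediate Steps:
z = 37/6 (z = 7 - 5/6 = 7 - 5*⅙ = 7 - ⅚ = 37/6 ≈ 6.1667)
M(y) = (1 + y)*(37/6 + y) (M(y) = (y + y/y)*(y + 37/6) = (y + 1)*(37/6 + y) = (1 + y)*(37/6 + y))
m(A, l) = 61/18 + A²/3 + 43*A/18 (m(A, l) = 4/3 + (1*(37/6 + A² + 43*A/6))/3 = 4/3 + (37/6 + A² + 43*A/6)/3 = 4/3 + (37/18 + A²/3 + 43*A/18) = 61/18 + A²/3 + 43*A/18)
((-4*(5 + 0))*m(-2, -1))*9 = ((-4*(5 + 0))*(61/18 + (⅓)*(-2)² + (43/18)*(-2)))*9 = ((-4*5)*(61/18 + (⅓)*4 - 43/9))*9 = -20*(61/18 + 4/3 - 43/9)*9 = -20*(-1/18)*9 = (10/9)*9 = 10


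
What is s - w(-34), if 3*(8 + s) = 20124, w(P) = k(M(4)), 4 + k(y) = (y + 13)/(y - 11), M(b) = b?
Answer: 46945/7 ≈ 6706.4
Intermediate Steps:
k(y) = -4 + (13 + y)/(-11 + y) (k(y) = -4 + (y + 13)/(y - 11) = -4 + (13 + y)/(-11 + y))
w(P) = -45/7 (w(P) = 3*(19 - 1*4)/(-11 + 4) = 3*(19 - 4)/(-7) = 3*(-1/7)*15 = -45/7)
s = 6700 (s = -8 + (1/3)*20124 = -8 + 6708 = 6700)
s - w(-34) = 6700 - 1*(-45/7) = 6700 + 45/7 = 46945/7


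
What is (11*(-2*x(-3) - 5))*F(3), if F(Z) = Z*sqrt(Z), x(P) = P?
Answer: 33*sqrt(3) ≈ 57.158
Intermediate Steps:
F(Z) = Z**(3/2)
(11*(-2*x(-3) - 5))*F(3) = (11*(-2*(-3) - 5))*3**(3/2) = (11*(6 - 5))*(3*sqrt(3)) = (11*1)*(3*sqrt(3)) = 11*(3*sqrt(3)) = 33*sqrt(3)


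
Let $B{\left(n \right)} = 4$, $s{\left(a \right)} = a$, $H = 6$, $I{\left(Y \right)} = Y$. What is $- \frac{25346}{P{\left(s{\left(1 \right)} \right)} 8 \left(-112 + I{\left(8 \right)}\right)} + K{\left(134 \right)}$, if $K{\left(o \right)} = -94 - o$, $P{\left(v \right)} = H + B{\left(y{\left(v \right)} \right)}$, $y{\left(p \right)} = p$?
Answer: $- \frac{935807}{4160} \approx -224.95$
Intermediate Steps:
$P{\left(v \right)} = 10$ ($P{\left(v \right)} = 6 + 4 = 10$)
$- \frac{25346}{P{\left(s{\left(1 \right)} \right)} 8 \left(-112 + I{\left(8 \right)}\right)} + K{\left(134 \right)} = - \frac{25346}{10 \cdot 8 \left(-112 + 8\right)} - 228 = - \frac{25346}{80 \left(-104\right)} - 228 = - \frac{25346}{-8320} - 228 = \left(-25346\right) \left(- \frac{1}{8320}\right) - 228 = \frac{12673}{4160} - 228 = - \frac{935807}{4160}$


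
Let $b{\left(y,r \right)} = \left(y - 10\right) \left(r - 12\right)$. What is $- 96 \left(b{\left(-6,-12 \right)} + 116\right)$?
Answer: $-48000$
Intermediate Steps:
$b{\left(y,r \right)} = \left(-12 + r\right) \left(-10 + y\right)$ ($b{\left(y,r \right)} = \left(-10 + y\right) \left(-12 + r\right) = \left(-12 + r\right) \left(-10 + y\right)$)
$- 96 \left(b{\left(-6,-12 \right)} + 116\right) = - 96 \left(\left(120 - -72 - -120 - -72\right) + 116\right) = - 96 \left(\left(120 + 72 + 120 + 72\right) + 116\right) = - 96 \left(384 + 116\right) = \left(-96\right) 500 = -48000$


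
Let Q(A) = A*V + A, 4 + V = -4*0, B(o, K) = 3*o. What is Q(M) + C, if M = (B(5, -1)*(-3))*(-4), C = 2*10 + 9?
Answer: -511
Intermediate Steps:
C = 29 (C = 20 + 9 = 29)
M = 180 (M = ((3*5)*(-3))*(-4) = (15*(-3))*(-4) = -45*(-4) = 180)
V = -4 (V = -4 - 4*0 = -4 + 0 = -4)
Q(A) = -3*A (Q(A) = A*(-4) + A = -4*A + A = -3*A)
Q(M) + C = -3*180 + 29 = -540 + 29 = -511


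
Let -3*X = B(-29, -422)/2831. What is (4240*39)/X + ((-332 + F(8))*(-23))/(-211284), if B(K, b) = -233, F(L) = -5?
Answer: 296727771778337/49229172 ≈ 6.0275e+6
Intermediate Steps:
X = 233/8493 (X = -(-233)/(3*2831) = -1/3*(-233/2831) = 233/8493 ≈ 0.027434)
(4240*39)/X + ((-332 + F(8))*(-23))/(-211284) = (4240*39)/(233/8493) + ((-332 - 5)*(-23))/(-211284) = 165360*(8493/233) - 337*(-23)*(-1/211284) = 1404402480/233 + 7751*(-1/211284) = 1404402480/233 - 7751/211284 = 296727771778337/49229172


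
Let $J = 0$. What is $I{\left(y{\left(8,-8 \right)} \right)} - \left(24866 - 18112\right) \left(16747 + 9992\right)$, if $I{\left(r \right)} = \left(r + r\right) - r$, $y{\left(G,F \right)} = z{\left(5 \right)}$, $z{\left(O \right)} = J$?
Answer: $-180595206$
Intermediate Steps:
$z{\left(O \right)} = 0$
$y{\left(G,F \right)} = 0$
$I{\left(r \right)} = r$ ($I{\left(r \right)} = 2 r - r = r$)
$I{\left(y{\left(8,-8 \right)} \right)} - \left(24866 - 18112\right) \left(16747 + 9992\right) = 0 - \left(24866 - 18112\right) \left(16747 + 9992\right) = 0 - 6754 \cdot 26739 = 0 - 180595206 = -180595206$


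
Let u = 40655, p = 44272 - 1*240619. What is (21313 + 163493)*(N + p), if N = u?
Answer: -28772815752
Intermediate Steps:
p = -196347 (p = 44272 - 240619 = -196347)
N = 40655
(21313 + 163493)*(N + p) = (21313 + 163493)*(40655 - 196347) = 184806*(-155692) = -28772815752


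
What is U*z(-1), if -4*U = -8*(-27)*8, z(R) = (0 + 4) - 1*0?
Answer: -1728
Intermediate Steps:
z(R) = 4 (z(R) = 4 + 0 = 4)
U = -432 (U = -(-8*(-27))*8/4 = -54*8 = -1/4*1728 = -432)
U*z(-1) = -432*4 = -1728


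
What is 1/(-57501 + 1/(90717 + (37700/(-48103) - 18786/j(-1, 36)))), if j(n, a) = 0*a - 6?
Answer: -4514332644/259578641314541 ≈ -1.7391e-5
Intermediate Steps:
j(n, a) = -6 (j(n, a) = 0 - 6 = -6)
1/(-57501 + 1/(90717 + (37700/(-48103) - 18786/j(-1, 36)))) = 1/(-57501 + 1/(90717 + (37700/(-48103) - 18786/(-6)))) = 1/(-57501 + 1/(90717 + (37700*(-1/48103) - 18786*(-⅙)))) = 1/(-57501 + 1/(90717 + (-37700/48103 + 3131))) = 1/(-57501 + 1/(90717 + 150572793/48103)) = 1/(-57501 + 1/(4514332644/48103)) = 1/(-57501 + 48103/4514332644) = 1/(-259578641314541/4514332644) = -4514332644/259578641314541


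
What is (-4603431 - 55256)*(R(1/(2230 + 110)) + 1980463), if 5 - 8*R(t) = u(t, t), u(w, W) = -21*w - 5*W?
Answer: -6642979308166157/720 ≈ -9.2264e+12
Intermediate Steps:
R(t) = 5/8 + 13*t/4 (R(t) = 5/8 - (-21*t - 5*t)/8 = 5/8 - (-13)*t/4 = 5/8 + 13*t/4)
(-4603431 - 55256)*(R(1/(2230 + 110)) + 1980463) = (-4603431 - 55256)*((5/8 + 13/(4*(2230 + 110))) + 1980463) = -4658687*((5/8 + (13/4)/2340) + 1980463) = -4658687*((5/8 + (13/4)*(1/2340)) + 1980463) = -4658687*((5/8 + 1/720) + 1980463) = -4658687*(451/720 + 1980463) = -4658687*1425933811/720 = -6642979308166157/720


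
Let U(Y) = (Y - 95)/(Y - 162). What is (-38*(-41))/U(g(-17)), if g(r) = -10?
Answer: 267976/105 ≈ 2552.2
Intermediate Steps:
U(Y) = (-95 + Y)/(-162 + Y)
(-38*(-41))/U(g(-17)) = (-38*(-41))/(((-95 - 10)/(-162 - 10))) = 1558/((-105/(-172))) = 1558/((-1/172*(-105))) = 1558/(105/172) = 1558*(172/105) = 267976/105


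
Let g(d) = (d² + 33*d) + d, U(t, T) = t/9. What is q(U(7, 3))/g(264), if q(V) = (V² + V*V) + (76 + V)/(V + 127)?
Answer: 168671/7328296800 ≈ 2.3016e-5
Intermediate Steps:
U(t, T) = t/9 (U(t, T) = t*(⅑) = t/9)
q(V) = 2*V² + (76 + V)/(127 + V) (q(V) = (V² + V²) + (76 + V)/(127 + V) = 2*V² + (76 + V)/(127 + V))
g(d) = d² + 34*d
q(U(7, 3))/g(264) = ((76 + (⅑)*7 + 2*((⅑)*7)³ + 254*((⅑)*7)²)/(127 + (⅑)*7))/((264*(34 + 264))) = ((76 + 7/9 + 2*(7/9)³ + 254*(7/9)²)/(127 + 7/9))/((264*298)) = ((76 + 7/9 + 2*(343/729) + 254*(49/81))/(1150/9))/78672 = (9*(76 + 7/9 + 686/729 + 12446/81)/1150)*(1/78672) = ((9/1150)*(168671/729))*(1/78672) = (168671/93150)*(1/78672) = 168671/7328296800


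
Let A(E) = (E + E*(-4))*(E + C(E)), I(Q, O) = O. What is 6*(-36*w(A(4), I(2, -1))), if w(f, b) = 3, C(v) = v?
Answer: -648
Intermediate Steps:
A(E) = -6*E² (A(E) = (E + E*(-4))*(E + E) = (E - 4*E)*(2*E) = (-3*E)*(2*E) = -6*E²)
6*(-36*w(A(4), I(2, -1))) = 6*(-36*3) = 6*(-108) = -648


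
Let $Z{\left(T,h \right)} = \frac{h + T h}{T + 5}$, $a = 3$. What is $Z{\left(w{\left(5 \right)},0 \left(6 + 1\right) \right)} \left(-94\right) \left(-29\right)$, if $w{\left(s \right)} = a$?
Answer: $0$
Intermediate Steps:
$w{\left(s \right)} = 3$
$Z{\left(T,h \right)} = \frac{h + T h}{5 + T}$
$Z{\left(w{\left(5 \right)},0 \left(6 + 1\right) \right)} \left(-94\right) \left(-29\right) = \frac{0 \left(6 + 1\right) \left(1 + 3\right)}{5 + 3} \left(-94\right) \left(-29\right) = 0 \cdot 7 \cdot \frac{1}{8} \cdot 4 \left(-94\right) \left(-29\right) = 0 \cdot \frac{1}{8} \cdot 4 \left(-94\right) \left(-29\right) = 0 \left(-94\right) \left(-29\right) = 0 \left(-29\right) = 0$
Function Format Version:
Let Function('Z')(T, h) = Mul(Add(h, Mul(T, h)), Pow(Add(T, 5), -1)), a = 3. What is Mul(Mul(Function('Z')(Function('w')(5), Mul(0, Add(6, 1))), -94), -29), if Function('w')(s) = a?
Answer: 0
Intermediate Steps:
Function('w')(s) = 3
Function('Z')(T, h) = Mul(Pow(Add(5, T), -1), Add(h, Mul(T, h))) (Function('Z')(T, h) = Mul(Add(h, Mul(T, h)), Pow(Add(5, T), -1)) = Mul(Pow(Add(5, T), -1), Add(h, Mul(T, h))))
Mul(Mul(Function('Z')(Function('w')(5), Mul(0, Add(6, 1))), -94), -29) = Mul(Mul(Mul(Mul(0, Add(6, 1)), Pow(Add(5, 3), -1), Add(1, 3)), -94), -29) = Mul(Mul(Mul(Mul(0, 7), Pow(8, -1), 4), -94), -29) = Mul(Mul(Mul(0, Rational(1, 8), 4), -94), -29) = Mul(Mul(0, -94), -29) = Mul(0, -29) = 0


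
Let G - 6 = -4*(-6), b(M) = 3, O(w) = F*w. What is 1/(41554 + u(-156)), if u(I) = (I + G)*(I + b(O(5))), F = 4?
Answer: 1/60832 ≈ 1.6439e-5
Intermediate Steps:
O(w) = 4*w
G = 30 (G = 6 - 4*(-6) = 6 + 24 = 30)
u(I) = (3 + I)*(30 + I) (u(I) = (I + 30)*(I + 3) = (30 + I)*(3 + I) = (3 + I)*(30 + I))
1/(41554 + u(-156)) = 1/(41554 + (90 + (-156)² + 33*(-156))) = 1/(41554 + (90 + 24336 - 5148)) = 1/(41554 + 19278) = 1/60832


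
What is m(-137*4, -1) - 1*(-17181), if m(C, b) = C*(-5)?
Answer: 19921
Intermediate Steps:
m(C, b) = -5*C
m(-137*4, -1) - 1*(-17181) = -(-685)*4 - 1*(-17181) = -5*(-548) + 17181 = 2740 + 17181 = 19921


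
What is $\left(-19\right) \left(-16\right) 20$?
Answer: $6080$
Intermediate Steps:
$\left(-19\right) \left(-16\right) 20 = 304 \cdot 20 = 6080$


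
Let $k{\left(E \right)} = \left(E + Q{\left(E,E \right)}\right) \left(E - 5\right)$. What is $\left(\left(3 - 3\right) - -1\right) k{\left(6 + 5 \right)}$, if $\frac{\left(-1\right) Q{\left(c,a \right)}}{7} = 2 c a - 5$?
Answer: $-9888$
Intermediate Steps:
$Q{\left(c,a \right)} = 35 - 14 a c$ ($Q{\left(c,a \right)} = - 7 \left(2 c a - 5\right) = - 7 \left(2 a c - 5\right) = - 7 \left(-5 + 2 a c\right) = 35 - 14 a c$)
$k{\left(E \right)} = \left(-5 + E\right) \left(35 + E - 14 E^{2}\right)$ ($k{\left(E \right)} = \left(E - \left(-35 + 14 E E\right)\right) \left(E - 5\right) = \left(E - \left(-35 + 14 E^{2}\right)\right) \left(-5 + E\right) = \left(35 + E - 14 E^{2}\right) \left(-5 + E\right) = \left(-5 + E\right) \left(35 + E - 14 E^{2}\right)$)
$\left(\left(3 - 3\right) - -1\right) k{\left(6 + 5 \right)} = \left(\left(3 - 3\right) - -1\right) \left(-175 - 14 \left(6 + 5\right)^{3} + 30 \left(6 + 5\right) + 71 \left(6 + 5\right)^{2}\right) = \left(\left(3 - 3\right) + 1\right) \left(-175 - 14 \cdot 11^{3} + 30 \cdot 11 + 71 \cdot 11^{2}\right) = \left(0 + 1\right) \left(-175 - 18634 + 330 + 71 \cdot 121\right) = 1 \left(-175 - 18634 + 330 + 8591\right) = 1 \left(-9888\right) = -9888$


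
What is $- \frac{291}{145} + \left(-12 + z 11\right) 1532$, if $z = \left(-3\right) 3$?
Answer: $- \frac{24657831}{145} \approx -1.7005 \cdot 10^{5}$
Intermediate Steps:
$z = -9$
$- \frac{291}{145} + \left(-12 + z 11\right) 1532 = - \frac{291}{145} + \left(-12 - 99\right) 1532 = \left(-291\right) \frac{1}{145} + \left(-12 - 99\right) 1532 = - \frac{291}{145} - 170052 = - \frac{24657831}{145}$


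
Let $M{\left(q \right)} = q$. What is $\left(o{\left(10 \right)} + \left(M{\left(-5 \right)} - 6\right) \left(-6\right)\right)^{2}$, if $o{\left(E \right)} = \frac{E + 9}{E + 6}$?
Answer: $\frac{1155625}{256} \approx 4514.2$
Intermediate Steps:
$o{\left(E \right)} = \frac{9 + E}{6 + E}$
$\left(o{\left(10 \right)} + \left(M{\left(-5 \right)} - 6\right) \left(-6\right)\right)^{2} = \left(\frac{9 + 10}{6 + 10} + \left(-5 - 6\right) \left(-6\right)\right)^{2} = \left(\frac{1}{16} \cdot 19 - -66\right)^{2} = \left(\frac{1}{16} \cdot 19 + 66\right)^{2} = \left(\frac{19}{16} + 66\right)^{2} = \left(\frac{1075}{16}\right)^{2} = \frac{1155625}{256}$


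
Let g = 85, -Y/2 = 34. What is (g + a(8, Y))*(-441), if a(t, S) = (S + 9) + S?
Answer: 18522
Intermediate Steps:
Y = -68 (Y = -2*34 = -68)
a(t, S) = 9 + 2*S (a(t, S) = (9 + S) + S = 9 + 2*S)
(g + a(8, Y))*(-441) = (85 + (9 + 2*(-68)))*(-441) = (85 + (9 - 136))*(-441) = (85 - 127)*(-441) = -42*(-441) = 18522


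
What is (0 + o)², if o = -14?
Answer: 196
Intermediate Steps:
(0 + o)² = (0 - 14)² = (-14)² = 196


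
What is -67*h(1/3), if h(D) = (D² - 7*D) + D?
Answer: 1139/9 ≈ 126.56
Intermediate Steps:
h(D) = D² - 6*D
-67*h(1/3) = -67*(-6 + 1/3)/3 = -67*(-6 + ⅓)/3 = -67*(-17)/(3*3) = -67*(-17/9) = 1139/9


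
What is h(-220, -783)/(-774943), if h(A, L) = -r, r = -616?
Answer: -616/774943 ≈ -0.00079490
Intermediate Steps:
h(A, L) = 616 (h(A, L) = -1*(-616) = 616)
h(-220, -783)/(-774943) = 616/(-774943) = 616*(-1/774943) = -616/774943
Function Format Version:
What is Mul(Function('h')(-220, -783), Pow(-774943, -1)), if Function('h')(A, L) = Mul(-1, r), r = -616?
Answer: Rational(-616, 774943) ≈ -0.00079490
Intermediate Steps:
Function('h')(A, L) = 616 (Function('h')(A, L) = Mul(-1, -616) = 616)
Mul(Function('h')(-220, -783), Pow(-774943, -1)) = Mul(616, Pow(-774943, -1)) = Mul(616, Rational(-1, 774943)) = Rational(-616, 774943)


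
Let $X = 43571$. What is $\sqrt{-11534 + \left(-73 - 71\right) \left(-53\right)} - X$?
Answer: $-43571 + i \sqrt{3902} \approx -43571.0 + 62.466 i$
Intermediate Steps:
$\sqrt{-11534 + \left(-73 - 71\right) \left(-53\right)} - X = \sqrt{-11534 + \left(-73 - 71\right) \left(-53\right)} - 43571 = \sqrt{-11534 - -7632} - 43571 = \sqrt{-11534 + 7632} - 43571 = \sqrt{-3902} - 43571 = i \sqrt{3902} - 43571 = -43571 + i \sqrt{3902}$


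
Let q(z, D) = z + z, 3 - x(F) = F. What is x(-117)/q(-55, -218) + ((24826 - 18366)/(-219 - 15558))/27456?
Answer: -10739981/9844848 ≈ -1.0909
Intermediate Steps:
x(F) = 3 - F
q(z, D) = 2*z
x(-117)/q(-55, -218) + ((24826 - 18366)/(-219 - 15558))/27456 = (3 - 1*(-117))/((2*(-55))) + ((24826 - 18366)/(-219 - 15558))/27456 = (3 + 117)/(-110) + (6460/(-15777))*(1/27456) = 120*(-1/110) + (6460*(-1/15777))*(1/27456) = -12/11 - 6460/15777*1/27456 = -12/11 - 1615/108293328 = -10739981/9844848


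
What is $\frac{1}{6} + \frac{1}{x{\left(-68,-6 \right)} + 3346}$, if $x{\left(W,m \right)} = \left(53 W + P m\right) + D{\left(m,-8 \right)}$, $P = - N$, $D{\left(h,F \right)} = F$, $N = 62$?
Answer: $\frac{28}{159} \approx 0.1761$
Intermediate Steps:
$P = -62$ ($P = \left(-1\right) 62 = -62$)
$x{\left(W,m \right)} = -8 - 62 m + 53 W$ ($x{\left(W,m \right)} = \left(53 W - 62 m\right) - 8 = \left(- 62 m + 53 W\right) - 8 = -8 - 62 m + 53 W$)
$\frac{1}{6} + \frac{1}{x{\left(-68,-6 \right)} + 3346} = \frac{1}{6} + \frac{1}{\left(-8 - -372 + 53 \left(-68\right)\right) + 3346} = \frac{1}{6} + \frac{1}{\left(-8 + 372 - 3604\right) + 3346} = \frac{1}{6} + \frac{1}{-3240 + 3346} = \frac{1}{6} + \frac{1}{106} = \frac{28}{159}$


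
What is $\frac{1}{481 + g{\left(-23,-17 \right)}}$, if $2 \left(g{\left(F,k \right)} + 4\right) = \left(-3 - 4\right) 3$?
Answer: $\frac{2}{933} \approx 0.0021436$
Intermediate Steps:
$g{\left(F,k \right)} = - \frac{29}{2}$ ($g{\left(F,k \right)} = -4 + \frac{\left(-3 - 4\right) 3}{2} = -4 + \frac{\left(-7\right) 3}{2} = -4 + \frac{1}{2} \left(-21\right) = -4 - \frac{21}{2} = - \frac{29}{2}$)
$\frac{1}{481 + g{\left(-23,-17 \right)}} = \frac{1}{481 - \frac{29}{2}} = \frac{1}{\frac{933}{2}} = \frac{2}{933}$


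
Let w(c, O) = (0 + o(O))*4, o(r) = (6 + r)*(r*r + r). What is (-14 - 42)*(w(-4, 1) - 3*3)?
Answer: -2632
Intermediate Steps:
o(r) = (6 + r)*(r + r**2) (o(r) = (6 + r)*(r**2 + r) = (6 + r)*(r + r**2))
w(c, O) = 4*O*(6 + O**2 + 7*O) (w(c, O) = (0 + O*(6 + O**2 + 7*O))*4 = (O*(6 + O**2 + 7*O))*4 = 4*O*(6 + O**2 + 7*O))
(-14 - 42)*(w(-4, 1) - 3*3) = (-14 - 42)*(4*1*(6 + 1**2 + 7*1) - 3*3) = -56*(4*1*(6 + 1 + 7) - 9) = -56*(4*1*14 - 9) = -56*(56 - 9) = -56*47 = -2632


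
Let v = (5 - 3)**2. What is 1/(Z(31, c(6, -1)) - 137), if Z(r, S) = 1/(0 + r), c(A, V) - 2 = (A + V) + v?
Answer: -31/4246 ≈ -0.0073010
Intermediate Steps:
v = 4 (v = 2**2 = 4)
c(A, V) = 6 + A + V (c(A, V) = 2 + ((A + V) + 4) = 2 + (4 + A + V) = 6 + A + V)
Z(r, S) = 1/r
1/(Z(31, c(6, -1)) - 137) = 1/(1/31 - 137) = 1/(-4246/31) = -31/4246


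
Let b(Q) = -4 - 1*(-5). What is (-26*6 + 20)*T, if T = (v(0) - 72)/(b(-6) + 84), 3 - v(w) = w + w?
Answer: 552/5 ≈ 110.40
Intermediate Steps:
v(w) = 3 - 2*w (v(w) = 3 - (w + w) = 3 - 2*w)
b(Q) = 1 (b(Q) = -4 + 5 = 1)
T = -69/85 (T = ((3 - 2*0) - 72)/(1 + 84) = ((3 + 0) - 72)/85 = (3 - 72)*(1/85) = -69*1/85 = -69/85 ≈ -0.81176)
(-26*6 + 20)*T = (-26*6 + 20)*(-69/85) = (-156 + 20)*(-69/85) = -136*(-69/85) = 552/5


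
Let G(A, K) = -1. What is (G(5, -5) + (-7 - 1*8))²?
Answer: 256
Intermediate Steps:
(G(5, -5) + (-7 - 1*8))² = (-1 + (-7 - 1*8))² = (-1 + (-7 - 8))² = (-1 - 15)² = (-16)² = 256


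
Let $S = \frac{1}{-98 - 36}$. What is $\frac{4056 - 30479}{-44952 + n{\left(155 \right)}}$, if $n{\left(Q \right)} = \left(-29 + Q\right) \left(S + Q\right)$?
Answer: $\frac{1770341}{1703337} \approx 1.0393$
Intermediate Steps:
$S = - \frac{1}{134}$ ($S = \frac{1}{-134} = - \frac{1}{134} \approx -0.0074627$)
$n{\left(Q \right)} = \left(-29 + Q\right) \left(- \frac{1}{134} + Q\right)$
$\frac{4056 - 30479}{-44952 + n{\left(155 \right)}} = \frac{4056 - 30479}{-44952 + \left(\frac{29}{134} + 155^{2} - \frac{602485}{134}\right)} = - \frac{26423}{-44952 + \left(\frac{29}{134} + 24025 - \frac{602485}{134}\right)} = - \frac{26423}{-44952 + \frac{1308447}{67}} = - \frac{26423}{- \frac{1703337}{67}} = \left(-26423\right) \left(- \frac{67}{1703337}\right) = \frac{1770341}{1703337}$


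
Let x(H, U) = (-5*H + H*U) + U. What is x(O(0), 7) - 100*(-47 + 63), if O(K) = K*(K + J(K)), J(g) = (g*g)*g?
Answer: -1593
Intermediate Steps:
J(g) = g**3 (J(g) = g**2*g = g**3)
O(K) = K*(K + K**3)
x(H, U) = U - 5*H + H*U
x(O(0), 7) - 100*(-47 + 63) = (7 - 5*(0**2 + 0**4) + (0**2 + 0**4)*7) - 100*(-47 + 63) = (7 - 5*(0 + 0) + (0 + 0)*7) - 100*16 = (7 - 5*0 + 0*7) - 1600 = (7 + 0 + 0) - 1600 = 7 - 1600 = -1593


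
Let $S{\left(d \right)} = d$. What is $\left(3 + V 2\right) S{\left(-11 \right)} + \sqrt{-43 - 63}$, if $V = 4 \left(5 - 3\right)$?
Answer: $-209 + i \sqrt{106} \approx -209.0 + 10.296 i$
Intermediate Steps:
$V = 8$ ($V = 4 \cdot 2 = 8$)
$\left(3 + V 2\right) S{\left(-11 \right)} + \sqrt{-43 - 63} = \left(3 + 8 \cdot 2\right) \left(-11\right) + \sqrt{-43 - 63} = \left(3 + 16\right) \left(-11\right) + \sqrt{-106} = 19 \left(-11\right) + i \sqrt{106} = -209 + i \sqrt{106}$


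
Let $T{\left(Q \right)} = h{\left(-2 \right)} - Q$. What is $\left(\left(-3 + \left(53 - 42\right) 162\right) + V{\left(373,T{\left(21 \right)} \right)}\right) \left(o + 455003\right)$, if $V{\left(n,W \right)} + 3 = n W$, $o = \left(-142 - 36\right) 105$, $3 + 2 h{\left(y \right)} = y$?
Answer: $- \frac{6099219427}{2} \approx -3.0496 \cdot 10^{9}$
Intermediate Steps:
$h{\left(y \right)} = - \frac{3}{2} + \frac{y}{2}$
$T{\left(Q \right)} = - \frac{5}{2} - Q$ ($T{\left(Q \right)} = \left(- \frac{3}{2} + \frac{1}{2} \left(-2\right)\right) - Q = \left(- \frac{3}{2} - 1\right) - Q = - \frac{5}{2} - Q$)
$o = -18690$ ($o = \left(-178\right) 105 = -18690$)
$V{\left(n,W \right)} = -3 + W n$ ($V{\left(n,W \right)} = -3 + n W = -3 + W n$)
$\left(\left(-3 + \left(53 - 42\right) 162\right) + V{\left(373,T{\left(21 \right)} \right)}\right) \left(o + 455003\right) = \left(\left(-3 + \left(53 - 42\right) 162\right) + \left(-3 + \left(- \frac{5}{2} - 21\right) 373\right)\right) \left(-18690 + 455003\right) = \left(\left(-3 + \left(53 - 42\right) 162\right) + \left(-3 + \left(- \frac{5}{2} - 21\right) 373\right)\right) 436313 = \left(\left(-3 + 11 \cdot 162\right) - \frac{17537}{2}\right) 436313 = \left(\left(-3 + 1782\right) - \frac{17537}{2}\right) 436313 = \left(1779 - \frac{17537}{2}\right) 436313 = \left(- \frac{13979}{2}\right) 436313 = - \frac{6099219427}{2}$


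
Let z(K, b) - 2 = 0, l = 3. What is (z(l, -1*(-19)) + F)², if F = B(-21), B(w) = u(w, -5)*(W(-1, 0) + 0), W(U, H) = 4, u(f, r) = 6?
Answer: 676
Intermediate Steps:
z(K, b) = 2 (z(K, b) = 2 + 0 = 2)
B(w) = 24 (B(w) = 6*(4 + 0) = 6*4 = 24)
F = 24
(z(l, -1*(-19)) + F)² = (2 + 24)² = 26² = 676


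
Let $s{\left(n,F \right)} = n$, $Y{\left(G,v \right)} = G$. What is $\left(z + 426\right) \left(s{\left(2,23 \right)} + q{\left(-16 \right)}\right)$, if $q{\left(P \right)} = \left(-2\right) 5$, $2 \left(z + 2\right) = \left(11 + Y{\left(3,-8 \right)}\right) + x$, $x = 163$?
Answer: $-4100$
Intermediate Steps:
$z = \frac{173}{2}$ ($z = -2 + \frac{\left(11 + 3\right) + 163}{2} = -2 + \frac{14 + 163}{2} = -2 + \frac{1}{2} \cdot 177 = -2 + \frac{177}{2} = \frac{173}{2} \approx 86.5$)
$q{\left(P \right)} = -10$
$\left(z + 426\right) \left(s{\left(2,23 \right)} + q{\left(-16 \right)}\right) = \left(\frac{173}{2} + 426\right) \left(2 - 10\right) = \frac{1025}{2} \left(-8\right) = -4100$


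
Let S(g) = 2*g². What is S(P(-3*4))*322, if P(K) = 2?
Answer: 2576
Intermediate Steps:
S(P(-3*4))*322 = (2*2²)*322 = (2*4)*322 = 8*322 = 2576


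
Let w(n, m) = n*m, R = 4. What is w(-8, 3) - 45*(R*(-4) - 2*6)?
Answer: 1236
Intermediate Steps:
w(n, m) = m*n
w(-8, 3) - 45*(R*(-4) - 2*6) = 3*(-8) - 45*(4*(-4) - 2*6) = -24 - 45*(-16 - 12) = -24 - 45*(-28) = -24 + 1260 = 1236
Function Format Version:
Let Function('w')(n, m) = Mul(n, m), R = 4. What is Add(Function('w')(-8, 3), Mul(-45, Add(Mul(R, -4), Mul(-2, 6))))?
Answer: 1236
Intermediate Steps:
Function('w')(n, m) = Mul(m, n)
Add(Function('w')(-8, 3), Mul(-45, Add(Mul(R, -4), Mul(-2, 6)))) = Add(Mul(3, -8), Mul(-45, Add(Mul(4, -4), Mul(-2, 6)))) = Add(-24, Mul(-45, Add(-16, -12))) = Add(-24, Mul(-45, -28)) = Add(-24, 1260) = 1236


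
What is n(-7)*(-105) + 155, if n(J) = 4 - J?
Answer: -1000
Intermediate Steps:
n(-7)*(-105) + 155 = (4 - 1*(-7))*(-105) + 155 = (4 + 7)*(-105) + 155 = 11*(-105) + 155 = -1155 + 155 = -1000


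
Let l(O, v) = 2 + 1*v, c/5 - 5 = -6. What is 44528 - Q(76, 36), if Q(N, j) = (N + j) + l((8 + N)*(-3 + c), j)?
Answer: 44378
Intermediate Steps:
c = -5 (c = 25 + 5*(-6) = 25 - 30 = -5)
l(O, v) = 2 + v
Q(N, j) = 2 + N + 2*j (Q(N, j) = (N + j) + (2 + j) = 2 + N + 2*j)
44528 - Q(76, 36) = 44528 - (2 + 76 + 2*36) = 44528 - (2 + 76 + 72) = 44528 - 1*150 = 44528 - 150 = 44378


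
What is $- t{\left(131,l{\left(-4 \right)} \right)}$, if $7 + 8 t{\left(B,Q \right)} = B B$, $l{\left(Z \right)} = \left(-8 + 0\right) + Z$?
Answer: $- \frac{8577}{4} \approx -2144.3$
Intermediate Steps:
$l{\left(Z \right)} = -8 + Z$
$t{\left(B,Q \right)} = - \frac{7}{8} + \frac{B^{2}}{8}$ ($t{\left(B,Q \right)} = - \frac{7}{8} + \frac{B B}{8} = - \frac{7}{8} + \frac{B^{2}}{8}$)
$- t{\left(131,l{\left(-4 \right)} \right)} = - (- \frac{7}{8} + \frac{131^{2}}{8}) = - (- \frac{7}{8} + \frac{1}{8} \cdot 17161) = - (- \frac{7}{8} + \frac{17161}{8}) = \left(-1\right) \frac{8577}{4} = - \frac{8577}{4}$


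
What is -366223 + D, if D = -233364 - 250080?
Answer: -849667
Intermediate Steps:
D = -483444
-366223 + D = -366223 - 483444 = -849667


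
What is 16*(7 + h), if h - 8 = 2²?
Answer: 304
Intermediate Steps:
h = 12 (h = 8 + 2² = 8 + 4 = 12)
16*(7 + h) = 16*(7 + 12) = 16*19 = 304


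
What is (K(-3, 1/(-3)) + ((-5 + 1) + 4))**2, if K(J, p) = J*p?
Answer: 1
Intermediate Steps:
(K(-3, 1/(-3)) + ((-5 + 1) + 4))**2 = (-3/(-3) + ((-5 + 1) + 4))**2 = (-3*(-1/3) + (-4 + 4))**2 = (1 + 0)**2 = 1**2 = 1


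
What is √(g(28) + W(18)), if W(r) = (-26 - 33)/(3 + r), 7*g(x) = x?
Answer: 5*√21/21 ≈ 1.0911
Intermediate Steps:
g(x) = x/7
W(r) = -59/(3 + r)
√(g(28) + W(18)) = √((⅐)*28 - 59/(3 + 18)) = √(4 - 59/21) = √(25/21) = 5*√21/21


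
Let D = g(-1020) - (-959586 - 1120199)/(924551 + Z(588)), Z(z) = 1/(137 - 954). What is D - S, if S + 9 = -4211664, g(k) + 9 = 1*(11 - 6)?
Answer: 3181320270823399/755358166 ≈ 4.2117e+6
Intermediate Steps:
g(k) = -4 (g(k) = -9 + 1*(11 - 6) = -9 + 1*5 = -9 + 5 = -4)
Z(z) = -1/817 (Z(z) = 1/(-817) = -1/817)
S = -4211673 (S = -9 - 4211664 = -4211673)
D = -1322248319/755358166 (D = -4 - (-959586 - 1120199)/(924551 - 1/817) = -4 - (-2079785)/755358166/817 = -4 - (-2079785)*817/755358166 = -4 - 1*(-1699184345/755358166) = -4 + 1699184345/755358166 = -1322248319/755358166 ≈ -1.7505)
D - S = -1322248319/755358166 - 1*(-4211673) = -1322248319/755358166 + 4211673 = 3181320270823399/755358166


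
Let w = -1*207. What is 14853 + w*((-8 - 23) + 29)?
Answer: 15267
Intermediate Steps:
w = -207
14853 + w*((-8 - 23) + 29) = 14853 - 207*((-8 - 23) + 29) = 14853 - 207*(-31 + 29) = 14853 - 207*(-2) = 14853 + 414 = 15267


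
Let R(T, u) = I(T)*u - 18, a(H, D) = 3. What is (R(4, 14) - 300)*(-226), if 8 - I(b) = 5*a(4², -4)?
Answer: 94016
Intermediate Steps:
I(b) = -7 (I(b) = 8 - 5*3 = 8 - 1*15 = 8 - 15 = -7)
R(T, u) = -18 - 7*u (R(T, u) = -7*u - 18 = -18 - 7*u)
(R(4, 14) - 300)*(-226) = ((-18 - 7*14) - 300)*(-226) = ((-18 - 98) - 300)*(-226) = (-116 - 300)*(-226) = -416*(-226) = 94016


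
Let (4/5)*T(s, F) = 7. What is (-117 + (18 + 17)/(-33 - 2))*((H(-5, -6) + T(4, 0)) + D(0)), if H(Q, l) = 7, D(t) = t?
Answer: -3717/2 ≈ -1858.5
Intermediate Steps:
T(s, F) = 35/4 (T(s, F) = (5/4)*7 = 35/4)
(-117 + (18 + 17)/(-33 - 2))*((H(-5, -6) + T(4, 0)) + D(0)) = (-117 + (18 + 17)/(-33 - 2))*((7 + 35/4) + 0) = (-117 + 35/(-35))*(63/4 + 0) = (-117 + 35*(-1/35))*(63/4) = (-117 - 1)*(63/4) = -118*63/4 = -3717/2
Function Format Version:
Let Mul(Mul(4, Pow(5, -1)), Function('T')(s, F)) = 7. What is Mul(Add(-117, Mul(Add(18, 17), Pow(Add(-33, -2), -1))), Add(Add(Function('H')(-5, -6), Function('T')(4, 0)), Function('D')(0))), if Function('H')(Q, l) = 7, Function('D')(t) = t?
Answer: Rational(-3717, 2) ≈ -1858.5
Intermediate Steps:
Function('T')(s, F) = Rational(35, 4) (Function('T')(s, F) = Mul(Rational(5, 4), 7) = Rational(35, 4))
Mul(Add(-117, Mul(Add(18, 17), Pow(Add(-33, -2), -1))), Add(Add(Function('H')(-5, -6), Function('T')(4, 0)), Function('D')(0))) = Mul(Add(-117, Mul(Add(18, 17), Pow(Add(-33, -2), -1))), Add(Add(7, Rational(35, 4)), 0)) = Mul(Add(-117, Mul(35, Pow(-35, -1))), Add(Rational(63, 4), 0)) = Mul(Add(-117, Mul(35, Rational(-1, 35))), Rational(63, 4)) = Mul(Add(-117, -1), Rational(63, 4)) = Mul(-118, Rational(63, 4)) = Rational(-3717, 2)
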